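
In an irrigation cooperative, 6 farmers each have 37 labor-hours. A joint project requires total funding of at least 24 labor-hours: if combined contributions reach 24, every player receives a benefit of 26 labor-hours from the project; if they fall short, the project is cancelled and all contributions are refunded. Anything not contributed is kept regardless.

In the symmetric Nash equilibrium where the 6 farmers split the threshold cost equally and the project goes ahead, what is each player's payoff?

Equal share of the threshold: 24/6 = 4.
At this profile no one gains by cutting their contribution: any cut drops the total below 24, the project is cancelled, contributions are refunded, and the deviator ends with 37, which is less than 37 − 4 + 26 = 59. Contributing more than 4 just wastes the excess. So contributing exactly 4 is a best response.
Each player's payoff: 37 − 4 + 26 = 59.

59 labor-hours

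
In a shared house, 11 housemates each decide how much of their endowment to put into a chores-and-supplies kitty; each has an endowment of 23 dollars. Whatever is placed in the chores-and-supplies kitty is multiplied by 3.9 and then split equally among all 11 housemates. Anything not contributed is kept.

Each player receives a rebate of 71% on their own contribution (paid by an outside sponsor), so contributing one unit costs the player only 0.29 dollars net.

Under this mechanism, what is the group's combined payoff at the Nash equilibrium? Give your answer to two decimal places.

1166.33 dollars

Under the mechanism each unit contributed yields (3.9/11) / 0.29 = 1.2226 back to its contributor per unit of net cost, which exceeds 1, making full contribution the dominant choice for everyone.
At the Nash equilibrium everyone contributes 23. Group total payoff = 11 × (23 × 0.71 + 3.9 × 23) = 1166.33.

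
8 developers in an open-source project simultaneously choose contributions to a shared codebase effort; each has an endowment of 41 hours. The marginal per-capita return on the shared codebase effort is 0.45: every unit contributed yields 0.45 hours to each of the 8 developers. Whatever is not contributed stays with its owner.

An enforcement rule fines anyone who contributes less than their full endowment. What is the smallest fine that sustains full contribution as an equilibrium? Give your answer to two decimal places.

Given the others contribute fully, the best deviation is to contribute 0 (any partial contribution still incurs the fine and gives up units whose private return 0.45 is below 1).
Deviating from 41 to 0 saves 41 hours but forfeits the deviator's share of the drop in the shared codebase effort: 0.45 × 41 = 18.45.
So the deviation gain is 41 − 18.45 = 22.55, and the fine must be at least 22.55 hours to wipe it out.

22.55 hours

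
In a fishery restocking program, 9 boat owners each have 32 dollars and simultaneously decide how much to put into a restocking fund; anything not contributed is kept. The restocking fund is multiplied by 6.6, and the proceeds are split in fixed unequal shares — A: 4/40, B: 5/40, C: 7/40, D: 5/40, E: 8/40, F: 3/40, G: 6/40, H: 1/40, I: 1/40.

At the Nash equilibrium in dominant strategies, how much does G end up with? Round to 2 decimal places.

A player with share s gets back 6.6·s per unit contributed, so full contribution is dominant for anyone with s > 1/6.6 = 0.1515 and zero contribution is dominant for anyone below.
C and E clear that bar, contributing 32 each; the remaining 7 contribute 0. Total contributed: 64.
G keeps 32 and receives 6.6 × 64 × 6/40 = 63.36 from the restocking fund, for a payoff of 95.36.

95.36 dollars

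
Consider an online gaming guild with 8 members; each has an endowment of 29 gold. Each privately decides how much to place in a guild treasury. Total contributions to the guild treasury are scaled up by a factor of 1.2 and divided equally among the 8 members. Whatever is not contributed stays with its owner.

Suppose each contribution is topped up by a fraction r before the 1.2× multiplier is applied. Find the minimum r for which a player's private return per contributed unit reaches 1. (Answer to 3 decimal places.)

With matching at rate r, one contributed unit becomes (1 + r) in the guild treasury and returns 1.2 × (1 + r) / 8 to the contributor.
Setting this equal to 1: 1 + r = 8/1.2 = 6.6667.
So the minimum matching rate is r = 6.6667 − 1 = 5.667.

5.667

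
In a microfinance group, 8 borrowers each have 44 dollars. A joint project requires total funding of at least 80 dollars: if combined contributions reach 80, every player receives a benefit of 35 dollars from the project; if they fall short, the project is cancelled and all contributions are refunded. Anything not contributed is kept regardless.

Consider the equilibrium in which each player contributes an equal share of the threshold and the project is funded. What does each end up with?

69 dollars

Equal share of the threshold: 80/8 = 10.
At this profile no one gains by cutting their contribution: any cut drops the total below 80, the project is cancelled, contributions are refunded, and the deviator ends with 44, which is less than 44 − 10 + 35 = 69. Contributing more than 10 just wastes the excess. So contributing exactly 10 is a best response.
Each player's payoff: 44 − 10 + 35 = 69.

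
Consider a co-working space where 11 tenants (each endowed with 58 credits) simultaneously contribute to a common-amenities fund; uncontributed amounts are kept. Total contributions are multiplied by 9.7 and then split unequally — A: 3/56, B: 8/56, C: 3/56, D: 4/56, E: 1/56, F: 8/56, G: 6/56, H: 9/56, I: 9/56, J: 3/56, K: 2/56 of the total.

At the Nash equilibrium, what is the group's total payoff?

3161.00 credits

Player j's private return per contributed unit is 9.7 × (j's share). Contributing is weakly dominant for j when that share is at least 1/9.7 = 0.1031, and contributing 0 is dominant otherwise.
B, F, G, H and I are above the threshold, contributing 58 each; the remaining 6 contribute 0. Total contributed: 290.
The common-amenities fund pays out 9.7 × 290 = 2813.00 in total (split across the unequal shares, but the aggregate is all that matters for the group sum).
The 6 free-riders keep 58 each, adding 348. Group total = 348 + 2813.00 = 3161.00.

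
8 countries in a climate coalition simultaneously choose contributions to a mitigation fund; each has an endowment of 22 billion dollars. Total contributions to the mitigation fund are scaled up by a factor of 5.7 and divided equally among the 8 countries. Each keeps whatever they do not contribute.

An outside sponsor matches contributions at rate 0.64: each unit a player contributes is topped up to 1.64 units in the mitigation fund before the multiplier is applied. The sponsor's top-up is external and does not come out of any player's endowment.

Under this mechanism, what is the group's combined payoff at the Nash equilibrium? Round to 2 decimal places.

1645.25 billion dollars

With the mechanism, a contributed unit returns 5.7 × 1.64 / 8 = 1.1685 per unit of net cost to the contributor — now above 1 — so contributing fully is weakly dominant for every player.
At the Nash equilibrium everyone contributes 22. Group total payoff = 5.7 × 1.64 × 176 = 1645.25.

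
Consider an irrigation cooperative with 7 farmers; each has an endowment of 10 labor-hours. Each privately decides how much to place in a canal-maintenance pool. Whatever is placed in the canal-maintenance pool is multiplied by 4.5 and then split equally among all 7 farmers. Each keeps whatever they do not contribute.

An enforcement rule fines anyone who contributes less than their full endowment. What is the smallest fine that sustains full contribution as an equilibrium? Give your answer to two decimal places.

Given the others contribute fully, the best deviation is to contribute 0 (any partial contribution still incurs the fine and gives up units whose private return 0.6429 is below 1).
Deviating from 10 to 0 saves 10 labor-hours but forfeits the deviator's share of the drop in the canal-maintenance pool: 4.5/7 × 10 = 6.43.
So the deviation gain is 10 − 6.43 = 3.57, and the fine must be at least 3.57 labor-hours to wipe it out.

3.57 labor-hours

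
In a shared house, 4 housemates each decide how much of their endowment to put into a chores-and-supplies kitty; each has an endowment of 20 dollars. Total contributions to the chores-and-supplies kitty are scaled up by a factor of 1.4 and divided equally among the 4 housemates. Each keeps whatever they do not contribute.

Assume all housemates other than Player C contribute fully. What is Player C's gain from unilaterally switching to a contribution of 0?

13.00 dollars

Switching from a contribution of 20 to 0 lets Player C keep an extra 20 dollars, but lowers the chores-and-supplies kitty by 20, which costs Player C their own share of that drop: 1.4/4 × 20 = 7.00.
Net gain = 20 − 7.00 = 13.00. The private return per contributed unit (0.3500) is below 1, so free-riding is indeed the best response regardless of what the others do.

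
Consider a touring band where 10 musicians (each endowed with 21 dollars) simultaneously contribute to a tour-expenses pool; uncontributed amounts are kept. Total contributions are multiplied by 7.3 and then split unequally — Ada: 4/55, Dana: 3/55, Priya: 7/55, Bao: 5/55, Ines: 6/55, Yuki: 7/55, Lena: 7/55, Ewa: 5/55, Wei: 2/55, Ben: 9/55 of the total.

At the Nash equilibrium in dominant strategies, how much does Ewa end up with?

Player j's private return per contributed unit is 7.3 × (j's share). Contributing is weakly dominant for j when that share is at least 1/7.3 = 0.1370, and contributing 0 is dominant otherwise.
The only share above 0.1370 is Ben's 9/55, contributing 21; the remaining 9 contribute 0. Total contributed: 21.
Ewa keeps 21 and receives 7.3 × 21 × 5/55 = 13.94 from the tour-expenses pool, for a payoff of 34.94.

34.94 dollars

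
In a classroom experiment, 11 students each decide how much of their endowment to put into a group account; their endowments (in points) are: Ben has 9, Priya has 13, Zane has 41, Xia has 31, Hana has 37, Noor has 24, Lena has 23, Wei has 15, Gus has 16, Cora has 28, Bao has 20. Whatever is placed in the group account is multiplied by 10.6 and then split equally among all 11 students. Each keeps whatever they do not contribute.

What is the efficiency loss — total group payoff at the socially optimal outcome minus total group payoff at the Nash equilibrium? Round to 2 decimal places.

2467.20 points

The private return per contributed unit is 10.6/11 = 0.9636 < 1 for every player regardless of endowment, so the Nash equilibrium is zero contribution and the group total is Σ E_j = 9 + 13 + 41 + 31 + 37 + 24 + 23 + 15 + 16 + 28 + 20 = 257.
Each contributed unit returns 10.600 to the group, so the social optimum is full contribution by everyone: group total = 10.600 × 257 = 2724.20.
Efficiency loss = (10.600 − 1) × 257 = 2467.20.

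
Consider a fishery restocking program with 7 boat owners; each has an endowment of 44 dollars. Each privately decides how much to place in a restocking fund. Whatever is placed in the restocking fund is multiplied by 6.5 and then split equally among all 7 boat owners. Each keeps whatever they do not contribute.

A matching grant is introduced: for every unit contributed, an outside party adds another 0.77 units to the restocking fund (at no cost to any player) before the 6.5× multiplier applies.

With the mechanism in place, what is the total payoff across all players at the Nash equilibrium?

3543.54 dollars

Under the mechanism each unit contributed yields 6.5 × 1.77 / 7 = 1.6436 back to its contributor per unit of net cost, which exceeds 1, making full contribution the dominant choice for everyone.
So the Nash equilibrium is full contribution by all 7; the group earns 6.5 × 1.77 × 308 = 3543.54.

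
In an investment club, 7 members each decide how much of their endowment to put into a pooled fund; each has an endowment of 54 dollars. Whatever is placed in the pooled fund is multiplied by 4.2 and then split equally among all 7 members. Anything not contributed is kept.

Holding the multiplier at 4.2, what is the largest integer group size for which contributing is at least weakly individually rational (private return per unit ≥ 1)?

4

Private return per unit is 4.2/(group size), which is ≥ 1 whenever the group size is ≤ 4.2.
The largest such integer is 4.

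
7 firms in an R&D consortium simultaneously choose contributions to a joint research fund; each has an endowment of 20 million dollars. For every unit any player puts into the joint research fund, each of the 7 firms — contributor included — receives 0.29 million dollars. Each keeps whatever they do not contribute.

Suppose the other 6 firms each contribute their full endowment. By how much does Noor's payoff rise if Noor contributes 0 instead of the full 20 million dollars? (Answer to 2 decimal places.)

14.20 million dollars

Switching from a contribution of 20 to 0 lets Noor keep an extra 20 million dollars, but lowers the joint research fund by 20, which costs Noor their own share of that drop: 0.29 × 20 = 5.80.
Net gain = 20 − 5.80 = 14.20. The private return per contributed unit (0.29) is below 1, so free-riding is indeed the best response regardless of what the others do.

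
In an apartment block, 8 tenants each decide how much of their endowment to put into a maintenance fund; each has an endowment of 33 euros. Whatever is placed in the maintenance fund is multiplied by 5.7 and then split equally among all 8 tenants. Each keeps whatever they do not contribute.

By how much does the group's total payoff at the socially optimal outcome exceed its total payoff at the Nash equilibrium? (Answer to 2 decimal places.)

Each contributed unit returns 5.7/8 = 0.7125 to its contributor — below 1 — so contributing 0 is dominant for every player. At the Nash equilibrium everyone keeps their 33, and the group total is 8 × 33 = 264.
Each contributed unit returns 5.700 to the group as a whole (0.7125 to each of 8 players), which exceeds 1, so the social optimum is full contribution: group total = 5.700 × 264 = 1504.80.
Efficiency loss = 1504.80 − 264 = 1240.80.

1240.80 euros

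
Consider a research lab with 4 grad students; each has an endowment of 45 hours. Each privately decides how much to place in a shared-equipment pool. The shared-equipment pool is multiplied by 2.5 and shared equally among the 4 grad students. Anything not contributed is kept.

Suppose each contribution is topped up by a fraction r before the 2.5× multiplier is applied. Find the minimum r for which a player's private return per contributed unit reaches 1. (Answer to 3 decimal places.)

0.600

With matching at rate r, one contributed unit becomes (1 + r) in the shared-equipment pool and returns 2.5 × (1 + r) / 4 to the contributor.
Setting this equal to 1: 1 + r = 4/2.5 = 1.6000.
So the minimum matching rate is r = 1.6000 − 1 = 0.600.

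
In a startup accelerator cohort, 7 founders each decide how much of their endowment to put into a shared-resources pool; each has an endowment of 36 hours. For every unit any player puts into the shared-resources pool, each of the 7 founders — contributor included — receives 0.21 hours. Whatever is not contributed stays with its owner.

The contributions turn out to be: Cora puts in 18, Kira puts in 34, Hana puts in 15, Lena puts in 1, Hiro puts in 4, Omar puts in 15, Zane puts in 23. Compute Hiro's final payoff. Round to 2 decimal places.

Total contributed: 18 + 34 + 15 + 1 + 4 + 15 + 23 = 110.
Each receives 0.21 × 110 = 23.10 from the shared-resources pool.
Hiro keeps 36 − 4 = 32, so Hiro's payoff is 32 + 23.10 = 55.10.

55.10 hours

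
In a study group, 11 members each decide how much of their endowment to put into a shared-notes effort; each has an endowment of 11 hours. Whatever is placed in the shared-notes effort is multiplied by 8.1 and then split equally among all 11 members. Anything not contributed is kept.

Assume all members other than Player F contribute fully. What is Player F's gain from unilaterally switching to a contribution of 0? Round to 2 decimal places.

2.90 hours

Switching from a contribution of 11 to 0 lets Player F keep an extra 11 hours, but lowers the shared-notes effort by 11, which costs Player F their own share of that drop: 8.1/11 × 11 = 8.10.
Net gain = 11 − 8.10 = 2.90. The private return per contributed unit (0.7364) is below 1, so free-riding is indeed the best response regardless of what the others do.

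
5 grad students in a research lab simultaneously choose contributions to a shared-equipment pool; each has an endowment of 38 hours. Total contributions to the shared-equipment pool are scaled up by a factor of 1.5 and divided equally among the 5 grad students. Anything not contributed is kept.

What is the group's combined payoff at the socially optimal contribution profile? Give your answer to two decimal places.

285.00 hours

Each contributed unit returns 1.500 to the group as a whole (0.3000 to each of 5 players), which exceeds 1, so the social optimum is full contribution: group total = 1.500 × 190 = 285.00.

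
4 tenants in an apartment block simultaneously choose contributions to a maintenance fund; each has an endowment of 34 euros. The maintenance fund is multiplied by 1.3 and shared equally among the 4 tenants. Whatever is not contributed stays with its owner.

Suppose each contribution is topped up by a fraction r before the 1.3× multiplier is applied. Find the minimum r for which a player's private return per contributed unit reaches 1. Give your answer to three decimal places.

With matching at rate r, one contributed unit becomes (1 + r) in the maintenance fund and returns 1.3 × (1 + r) / 4 to the contributor.
Setting this equal to 1: 1 + r = 4/1.3 = 3.0769.
So the minimum matching rate is r = 3.0769 − 1 = 2.077.

2.077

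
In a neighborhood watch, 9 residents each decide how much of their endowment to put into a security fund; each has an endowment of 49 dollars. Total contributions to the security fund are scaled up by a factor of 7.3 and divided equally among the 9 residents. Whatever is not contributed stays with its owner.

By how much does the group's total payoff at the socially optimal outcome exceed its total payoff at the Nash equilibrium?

2778.30 dollars

Each contributed unit returns 7.3/9 = 0.8111 to its contributor — below 1 — so contributing 0 is dominant for every player. At the Nash equilibrium everyone keeps their 49, and the group total is 9 × 49 = 441.
Each contributed unit returns 7.300 to the group as a whole (0.8111 to each of 9 players), which exceeds 1, so the social optimum is full contribution: group total = 7.300 × 441 = 3219.30.
Efficiency loss = 3219.30 − 441 = 2778.30.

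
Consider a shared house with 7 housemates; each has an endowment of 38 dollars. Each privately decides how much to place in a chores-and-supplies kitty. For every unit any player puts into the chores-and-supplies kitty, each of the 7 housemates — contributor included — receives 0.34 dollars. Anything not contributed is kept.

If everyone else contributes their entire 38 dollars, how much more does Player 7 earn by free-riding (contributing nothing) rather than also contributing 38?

Switching from a contribution of 38 to 0 lets Player 7 keep an extra 38 dollars, but lowers the chores-and-supplies kitty by 38, which costs Player 7 their own share of that drop: 0.34 × 38 = 12.92.
Net gain = 38 − 12.92 = 25.08. The private return per contributed unit (0.34) is below 1, so free-riding is indeed the best response regardless of what the others do.

25.08 dollars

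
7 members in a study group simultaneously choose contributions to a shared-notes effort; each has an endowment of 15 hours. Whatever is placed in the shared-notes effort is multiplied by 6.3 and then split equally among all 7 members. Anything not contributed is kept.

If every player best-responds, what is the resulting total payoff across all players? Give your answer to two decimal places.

Each contributed unit returns 6.3/7 = 0.9000 to its contributor — below 1 — so contributing 0 is dominant for every player. At the Nash equilibrium everyone keeps their 15, and the group total is 7 × 15 = 105.

105.00 hours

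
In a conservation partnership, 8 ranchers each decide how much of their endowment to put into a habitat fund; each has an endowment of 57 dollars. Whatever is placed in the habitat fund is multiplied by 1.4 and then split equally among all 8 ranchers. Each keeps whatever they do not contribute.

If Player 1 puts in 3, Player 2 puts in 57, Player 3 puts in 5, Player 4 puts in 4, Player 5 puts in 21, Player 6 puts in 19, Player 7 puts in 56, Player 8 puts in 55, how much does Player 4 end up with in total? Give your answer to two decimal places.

Total contributed: 3 + 57 + 5 + 4 + 21 + 19 + 56 + 55 = 220.
Each receives 1.4 × 220 / 8 = 38.50 from the habitat fund.
Player 4 keeps 57 − 4 = 53, so Player 4's payoff is 53 + 38.50 = 91.50.

91.50 dollars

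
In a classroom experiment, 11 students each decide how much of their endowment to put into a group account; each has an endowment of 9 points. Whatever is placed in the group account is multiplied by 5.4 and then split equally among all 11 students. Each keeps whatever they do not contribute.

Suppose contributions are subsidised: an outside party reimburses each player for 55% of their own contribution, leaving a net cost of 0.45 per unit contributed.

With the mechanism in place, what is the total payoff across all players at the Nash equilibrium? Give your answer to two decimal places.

The effective private return per unit is now (5.4/11) / 0.45 = 1.0909 > 1, so every player's dominant strategy flips to full contribution.
At the Nash equilibrium everyone contributes 9. Group total payoff = 11 × (9 × 0.55 + 5.4 × 9) = 589.05.

589.05 points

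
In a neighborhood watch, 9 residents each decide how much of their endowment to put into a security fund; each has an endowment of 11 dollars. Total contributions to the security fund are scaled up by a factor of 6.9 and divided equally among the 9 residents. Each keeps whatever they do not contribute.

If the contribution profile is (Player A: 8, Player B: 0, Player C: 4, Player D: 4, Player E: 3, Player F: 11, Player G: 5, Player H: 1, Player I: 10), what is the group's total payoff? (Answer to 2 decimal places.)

Total contributed: 8 + 0 + 4 + 4 + 3 + 11 + 5 + 1 + 10 = 46; total kept: 9 × 11 − 46 = 53.
The security fund pays out 6.9 × 46 = 317.40 in aggregate.
Group total = 53 + 317.40 = 370.40.

370.40 dollars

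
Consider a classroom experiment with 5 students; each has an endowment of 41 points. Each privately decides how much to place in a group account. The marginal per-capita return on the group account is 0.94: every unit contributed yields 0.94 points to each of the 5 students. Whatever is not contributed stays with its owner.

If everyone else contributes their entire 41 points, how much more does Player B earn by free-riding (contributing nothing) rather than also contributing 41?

Switching from a contribution of 41 to 0 lets Player B keep an extra 41 points, but lowers the group account by 41, which costs Player B their own share of that drop: 0.94 × 41 = 38.54.
Net gain = 41 − 38.54 = 2.46. The private return per contributed unit (0.94) is below 1, so free-riding is indeed the best response regardless of what the others do.

2.46 points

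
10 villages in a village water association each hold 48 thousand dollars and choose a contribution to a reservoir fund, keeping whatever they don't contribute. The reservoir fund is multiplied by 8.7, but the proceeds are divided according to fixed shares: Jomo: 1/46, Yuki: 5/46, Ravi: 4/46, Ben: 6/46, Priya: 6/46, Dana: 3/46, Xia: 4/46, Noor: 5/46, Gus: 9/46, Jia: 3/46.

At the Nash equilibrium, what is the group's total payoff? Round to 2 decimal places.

A player with share s gets back 8.7·s per unit contributed, so full contribution is dominant for anyone with s > 1/8.7 = 0.1149 and zero contribution is dominant for anyone below.
The shares above 0.1149 belong to Ben, Priya and Gus, contributing 48 each; the remaining 7 contribute 0. Total contributed: 144.
The reservoir fund pays out 8.7 × 144 = 1252.80 in total (split across the unequal shares, but the aggregate is all that matters for the group sum).
The 7 free-riders keep 48 each, adding 336. Group total = 336 + 1252.80 = 1588.80.

1588.80 thousand dollars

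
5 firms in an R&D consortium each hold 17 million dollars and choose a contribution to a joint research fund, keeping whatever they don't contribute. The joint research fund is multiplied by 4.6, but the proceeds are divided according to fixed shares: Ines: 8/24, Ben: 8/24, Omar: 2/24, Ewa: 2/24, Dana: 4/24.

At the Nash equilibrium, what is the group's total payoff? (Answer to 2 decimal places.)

Each unit j contributes comes back to j as 4.6 × (j's share), so j prefers to contribute only if that share exceeds 1/4.6 = 0.2174; otherwise keeping the unit dominates.
Ines and Ben clear that bar, contributing 17 each; the remaining 3 contribute 0. Total contributed: 34.
The joint research fund pays out 4.6 × 34 = 156.40 in total (split across the unequal shares, but the aggregate is all that matters for the group sum).
The 3 free-riders keep 17 each, adding 51. Group total = 51 + 156.40 = 207.40.

207.40 million dollars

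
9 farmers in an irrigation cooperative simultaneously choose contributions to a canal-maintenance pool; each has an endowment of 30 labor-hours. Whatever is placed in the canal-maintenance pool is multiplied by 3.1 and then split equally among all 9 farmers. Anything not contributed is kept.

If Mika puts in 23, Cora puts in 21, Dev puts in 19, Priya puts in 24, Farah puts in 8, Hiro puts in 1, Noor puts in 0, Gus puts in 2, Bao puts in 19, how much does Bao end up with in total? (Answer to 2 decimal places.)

51.30 labor-hours

Total contributed: 23 + 21 + 19 + 24 + 8 + 1 + 0 + 2 + 19 = 117.
Each receives 3.1 × 117 / 9 = 40.30 from the canal-maintenance pool.
Bao keeps 30 − 19 = 11, so Bao's payoff is 11 + 40.30 = 51.30.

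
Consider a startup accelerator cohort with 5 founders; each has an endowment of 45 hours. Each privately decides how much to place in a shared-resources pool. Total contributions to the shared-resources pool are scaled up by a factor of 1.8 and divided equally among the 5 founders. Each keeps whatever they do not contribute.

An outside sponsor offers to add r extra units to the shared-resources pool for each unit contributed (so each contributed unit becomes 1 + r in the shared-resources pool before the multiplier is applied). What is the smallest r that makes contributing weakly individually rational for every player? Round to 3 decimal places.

With matching at rate r, one contributed unit becomes (1 + r) in the shared-resources pool and returns 1.8 × (1 + r) / 5 to the contributor.
Setting this equal to 1: 1 + r = 5/1.8 = 2.7778.
So the minimum matching rate is r = 2.7778 − 1 = 1.778.

1.778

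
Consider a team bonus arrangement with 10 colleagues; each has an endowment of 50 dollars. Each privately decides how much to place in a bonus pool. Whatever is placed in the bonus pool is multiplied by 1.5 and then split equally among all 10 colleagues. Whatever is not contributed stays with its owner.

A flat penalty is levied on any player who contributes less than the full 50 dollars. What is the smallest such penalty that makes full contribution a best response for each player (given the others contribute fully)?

42.50 dollars

Given the others contribute fully, the best deviation is to contribute 0 (any partial contribution still incurs the fine and gives up units whose private return 0.1500 is below 1).
Deviating from 50 to 0 saves 50 dollars but forfeits the deviator's share of the drop in the bonus pool: 1.5/10 × 50 = 7.50.
So the deviation gain is 50 − 7.50 = 42.50, and the fine must be at least 42.50 dollars to wipe it out.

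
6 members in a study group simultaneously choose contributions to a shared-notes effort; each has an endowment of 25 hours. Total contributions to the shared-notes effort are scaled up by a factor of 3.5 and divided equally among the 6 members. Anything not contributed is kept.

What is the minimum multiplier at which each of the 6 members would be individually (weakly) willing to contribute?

A contributed unit returns (multiplier)/6 to its contributor.
This reaches 1 exactly when the multiplier is 6.

6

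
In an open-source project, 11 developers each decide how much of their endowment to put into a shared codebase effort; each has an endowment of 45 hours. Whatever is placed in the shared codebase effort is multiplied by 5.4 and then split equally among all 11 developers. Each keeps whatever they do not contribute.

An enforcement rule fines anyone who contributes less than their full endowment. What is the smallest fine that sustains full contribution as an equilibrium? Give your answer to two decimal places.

Given the others contribute fully, the best deviation is to contribute 0 (any partial contribution still incurs the fine and gives up units whose private return 0.4909 is below 1).
Deviating from 45 to 0 saves 45 hours but forfeits the deviator's share of the drop in the shared codebase effort: 5.4/11 × 45 = 22.09.
So the deviation gain is 45 − 22.09 = 22.91, and the fine must be at least 22.91 hours to wipe it out.

22.91 hours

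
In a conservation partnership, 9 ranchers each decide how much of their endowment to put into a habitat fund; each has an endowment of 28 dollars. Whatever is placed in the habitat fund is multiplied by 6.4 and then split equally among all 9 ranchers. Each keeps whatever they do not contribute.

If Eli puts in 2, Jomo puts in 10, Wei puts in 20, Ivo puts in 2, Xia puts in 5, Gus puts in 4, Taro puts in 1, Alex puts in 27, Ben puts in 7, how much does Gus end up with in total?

Total contributed: 2 + 10 + 20 + 2 + 5 + 4 + 1 + 27 + 7 = 78.
Each receives 6.4 × 78 / 9 = 55.47 from the habitat fund.
Gus keeps 28 − 4 = 24, so Gus's payoff is 24 + 55.47 = 79.47.

79.47 dollars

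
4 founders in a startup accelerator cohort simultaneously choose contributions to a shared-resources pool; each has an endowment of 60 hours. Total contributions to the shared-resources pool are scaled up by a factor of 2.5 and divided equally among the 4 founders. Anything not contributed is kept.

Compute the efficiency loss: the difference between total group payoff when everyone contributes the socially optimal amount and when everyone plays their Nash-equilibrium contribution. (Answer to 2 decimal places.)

360.00 hours

Each contributed unit returns 2.5/4 = 0.6250 to its contributor — below 1 — so contributing 0 is dominant for every player. At the Nash equilibrium everyone keeps their 60, and the group total is 4 × 60 = 240.
Each contributed unit returns 2.500 to the group as a whole (0.6250 to each of 4 players), which exceeds 1, so the social optimum is full contribution: group total = 2.500 × 240 = 600.00.
Efficiency loss = 600.00 − 240 = 360.00.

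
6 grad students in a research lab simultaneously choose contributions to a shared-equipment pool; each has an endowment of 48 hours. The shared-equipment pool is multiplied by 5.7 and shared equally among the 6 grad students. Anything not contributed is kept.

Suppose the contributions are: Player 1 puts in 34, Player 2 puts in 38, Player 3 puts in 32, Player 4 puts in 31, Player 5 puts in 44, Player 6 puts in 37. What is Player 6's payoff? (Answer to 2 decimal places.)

Total contributed: 34 + 38 + 32 + 31 + 44 + 37 = 216.
Each receives 5.7 × 216 / 6 = 205.20 from the shared-equipment pool.
Player 6 keeps 48 − 37 = 11, so Player 6's payoff is 11 + 205.20 = 216.20.

216.20 hours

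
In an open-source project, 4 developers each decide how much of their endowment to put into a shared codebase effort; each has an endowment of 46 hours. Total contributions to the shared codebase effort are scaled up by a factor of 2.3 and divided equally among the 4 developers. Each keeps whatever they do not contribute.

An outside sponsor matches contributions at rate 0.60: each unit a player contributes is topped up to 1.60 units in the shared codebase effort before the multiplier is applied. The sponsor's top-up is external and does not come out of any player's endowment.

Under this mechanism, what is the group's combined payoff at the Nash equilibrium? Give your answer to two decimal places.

184.00 hours

The effective private return is 2.3 × 1.60 / 4 = 0.9200, which is still under 1, so the mechanism doesn't change anyone's dominant strategy: zero contribution.
Everyone keeps their endowment and the group total is 4 × 46 = 184.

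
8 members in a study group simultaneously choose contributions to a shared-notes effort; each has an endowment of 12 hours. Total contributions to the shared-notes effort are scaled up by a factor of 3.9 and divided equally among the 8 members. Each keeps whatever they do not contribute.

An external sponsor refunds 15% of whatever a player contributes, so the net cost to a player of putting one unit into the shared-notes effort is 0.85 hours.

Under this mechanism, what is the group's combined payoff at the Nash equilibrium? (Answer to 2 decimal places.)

96.00 hours

The effective private return is (3.9/8) / 0.85 = 0.5735, which is still under 1, so the mechanism doesn't change anyone's dominant strategy: zero contribution.
Everyone keeps their endowment and the group total is 8 × 12 = 96.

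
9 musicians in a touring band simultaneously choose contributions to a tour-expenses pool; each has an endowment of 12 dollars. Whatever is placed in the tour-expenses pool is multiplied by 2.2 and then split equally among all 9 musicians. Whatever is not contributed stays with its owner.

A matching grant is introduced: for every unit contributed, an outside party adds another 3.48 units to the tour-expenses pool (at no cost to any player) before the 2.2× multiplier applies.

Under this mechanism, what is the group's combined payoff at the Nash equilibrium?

1064.45 dollars

The effective private return per unit is now 2.2 × 4.48 / 9 = 1.0951 > 1, so every player's dominant strategy flips to full contribution.
At the Nash equilibrium everyone contributes 12. Group total payoff = 2.2 × 4.48 × 108 = 1064.45.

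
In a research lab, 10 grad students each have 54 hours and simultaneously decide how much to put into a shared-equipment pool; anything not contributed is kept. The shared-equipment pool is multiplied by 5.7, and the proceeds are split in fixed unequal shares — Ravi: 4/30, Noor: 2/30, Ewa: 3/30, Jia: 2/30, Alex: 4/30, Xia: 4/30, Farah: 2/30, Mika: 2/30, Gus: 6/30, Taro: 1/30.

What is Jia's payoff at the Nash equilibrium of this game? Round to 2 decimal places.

Player j's private return per contributed unit is 5.7 × (j's share). Contributing is weakly dominant for j when that share is at least 1/5.7 = 0.1754, and contributing 0 is dominant otherwise.
The only share above 0.1754 is Gus's 6/30, contributing 54; the remaining 9 contribute 0. Total contributed: 54.
Jia keeps 54 and receives 5.7 × 54 × 2/30 = 20.52 from the shared-equipment pool, for a payoff of 74.52.

74.52 hours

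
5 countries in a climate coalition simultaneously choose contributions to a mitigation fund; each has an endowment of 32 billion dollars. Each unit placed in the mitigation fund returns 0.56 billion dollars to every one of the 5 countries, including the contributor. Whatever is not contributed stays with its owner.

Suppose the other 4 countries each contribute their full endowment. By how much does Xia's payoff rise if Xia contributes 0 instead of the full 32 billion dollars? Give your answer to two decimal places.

14.08 billion dollars

Switching from a contribution of 32 to 0 lets Xia keep an extra 32 billion dollars, but lowers the mitigation fund by 32, which costs Xia their own share of that drop: 0.56 × 32 = 17.92.
Net gain = 32 − 17.92 = 14.08. The private return per contributed unit (0.56) is below 1, so free-riding is indeed the best response regardless of what the others do.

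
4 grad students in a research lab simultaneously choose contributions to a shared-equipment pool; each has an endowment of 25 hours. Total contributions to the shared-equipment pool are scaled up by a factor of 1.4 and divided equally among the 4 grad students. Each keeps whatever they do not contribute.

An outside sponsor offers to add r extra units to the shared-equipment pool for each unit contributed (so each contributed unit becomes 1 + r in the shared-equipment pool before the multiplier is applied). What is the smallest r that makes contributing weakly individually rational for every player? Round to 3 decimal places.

With matching at rate r, one contributed unit becomes (1 + r) in the shared-equipment pool and returns 1.4 × (1 + r) / 4 to the contributor.
Setting this equal to 1: 1 + r = 4/1.4 = 2.8571.
So the minimum matching rate is r = 2.8571 − 1 = 1.857.

1.857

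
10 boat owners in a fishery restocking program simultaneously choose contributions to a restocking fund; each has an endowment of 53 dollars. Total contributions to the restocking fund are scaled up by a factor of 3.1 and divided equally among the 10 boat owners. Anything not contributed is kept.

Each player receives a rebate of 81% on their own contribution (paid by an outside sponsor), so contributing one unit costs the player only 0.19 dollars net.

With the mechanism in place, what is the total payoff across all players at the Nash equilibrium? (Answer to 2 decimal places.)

2072.30 dollars

Under the mechanism each unit contributed yields (3.1/10) / 0.19 = 1.6316 back to its contributor per unit of net cost, which exceeds 1, making full contribution the dominant choice for everyone.
At the Nash equilibrium everyone contributes 53. Group total payoff = 10 × (53 × 0.81 + 3.1 × 53) = 2072.30.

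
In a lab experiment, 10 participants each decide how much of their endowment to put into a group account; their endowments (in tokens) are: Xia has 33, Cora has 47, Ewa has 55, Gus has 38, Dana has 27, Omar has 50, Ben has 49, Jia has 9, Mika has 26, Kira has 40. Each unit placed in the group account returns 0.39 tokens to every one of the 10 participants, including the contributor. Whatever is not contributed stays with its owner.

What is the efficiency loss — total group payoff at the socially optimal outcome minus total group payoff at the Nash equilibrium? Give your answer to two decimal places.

The private return per contributed unit is 0.39 < 1 for everyone, so the Nash equilibrium is zero contribution and the group total is Σ E_j = 33 + 47 + 55 + 38 + 27 + 50 + 49 + 9 + 26 + 40 = 374.
Each contributed unit returns 3.900 to the group, so the social optimum is full contribution by everyone: group total = 3.900 × 374 = 1458.60.
Efficiency loss = (3.900 − 1) × 374 = 1084.60.

1084.60 tokens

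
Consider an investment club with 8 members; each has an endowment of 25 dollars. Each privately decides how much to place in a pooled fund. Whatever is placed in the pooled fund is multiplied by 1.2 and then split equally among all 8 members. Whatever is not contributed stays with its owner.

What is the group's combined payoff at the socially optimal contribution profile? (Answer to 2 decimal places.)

Each contributed unit returns 1.200 to the group as a whole (0.1500 to each of 8 players), which exceeds 1, so the social optimum is full contribution: group total = 1.200 × 200 = 240.00.

240.00 dollars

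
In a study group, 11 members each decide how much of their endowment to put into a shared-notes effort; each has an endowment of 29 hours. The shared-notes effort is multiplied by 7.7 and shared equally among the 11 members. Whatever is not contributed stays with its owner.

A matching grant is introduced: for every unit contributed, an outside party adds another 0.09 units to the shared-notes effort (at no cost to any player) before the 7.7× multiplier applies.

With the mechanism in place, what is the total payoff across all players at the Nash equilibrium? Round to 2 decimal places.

The effective private return is 7.7 × 1.09 / 11 = 0.7630, which is still under 1, so the mechanism doesn't change anyone's dominant strategy: zero contribution.
Everyone keeps their endowment and the group total is 11 × 29 = 319.

319.00 hours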